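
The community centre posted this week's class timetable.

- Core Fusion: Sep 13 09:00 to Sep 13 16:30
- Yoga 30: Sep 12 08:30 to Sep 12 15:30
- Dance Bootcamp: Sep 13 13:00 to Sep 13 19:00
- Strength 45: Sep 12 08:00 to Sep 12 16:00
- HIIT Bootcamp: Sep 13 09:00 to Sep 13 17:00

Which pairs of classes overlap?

Core Fusion & Dance Bootcamp, Core Fusion & HIIT Bootcamp, Dance Bootcamp & HIIT Bootcamp, Strength 45 & Yoga 30

Two intervals overlap when each starts before the other ends.
Sorted by start: Strength 45, Yoga 30, Core Fusion, HIIT Bootcamp, Dance Bootcamp.
Yoga 30 starts before Strength 45 ends → Strength 45 and Yoga 30 overlap.
Core Fusion starts after Strength 45 ends — done with Strength 45.
Core Fusion starts after Yoga 30 ends — done with Yoga 30.
HIIT Bootcamp starts before Core Fusion ends → Core Fusion and HIIT Bootcamp overlap.
Dance Bootcamp starts before Core Fusion ends → Core Fusion and Dance Bootcamp overlap.
Dance Bootcamp starts before HIIT Bootcamp ends → HIIT Bootcamp and Dance Bootcamp overlap.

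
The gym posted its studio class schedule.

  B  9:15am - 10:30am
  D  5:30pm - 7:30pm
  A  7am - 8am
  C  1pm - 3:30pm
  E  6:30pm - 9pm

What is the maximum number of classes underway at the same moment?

Sweep the timeline, counting +1 at each start and −1 at each end (ends before starts at a tie):
7am start A → 1
8am end A → 0
9:15am start B → 1
10:30am end B → 0
1pm start C → 1
3:30pm end C → 0
5:30pm start D → 1
6:30pm start E → 2
7:30pm end D → 1
9pm end E → 0
Peak is 2, at 6:30pm (D, E).

2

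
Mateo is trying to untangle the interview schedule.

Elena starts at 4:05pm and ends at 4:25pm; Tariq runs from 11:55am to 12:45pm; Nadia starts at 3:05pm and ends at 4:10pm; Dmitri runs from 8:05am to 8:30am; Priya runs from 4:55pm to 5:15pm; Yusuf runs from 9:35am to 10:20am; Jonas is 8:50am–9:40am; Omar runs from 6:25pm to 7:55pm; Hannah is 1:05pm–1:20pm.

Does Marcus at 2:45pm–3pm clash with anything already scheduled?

Dmitri: ends 8:30am at or before Marcus starts 2:45pm → clear.
Jonas: ends 9:40am at or before Marcus starts 2:45pm → clear.
Yusuf: ends 10:20am at or before Marcus starts 2:45pm → clear.
Tariq: ends 12:45pm at or before Marcus starts 2:45pm → clear.
Hannah: ends 1:20pm at or before Marcus starts 2:45pm → clear.
Nadia: starts 3:05pm at or after Marcus ends 3pm → clear.
Elena: starts 4:05pm at or after Marcus ends 3pm → clear.
Priya: starts 4:55pm at or after Marcus ends 3pm → clear.
Omar: starts 6:25pm at or after Marcus ends 3pm → clear.

No — it doesn't clash with anything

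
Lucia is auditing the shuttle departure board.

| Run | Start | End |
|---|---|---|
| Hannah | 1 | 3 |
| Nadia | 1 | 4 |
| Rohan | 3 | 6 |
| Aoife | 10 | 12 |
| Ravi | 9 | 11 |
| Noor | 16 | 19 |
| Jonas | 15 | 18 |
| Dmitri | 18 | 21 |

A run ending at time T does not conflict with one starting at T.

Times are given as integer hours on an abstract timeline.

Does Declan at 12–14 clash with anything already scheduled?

No — it doesn't clash with anything

Hannah: ends 3 at or before Declan starts 12 → clear.
Nadia: ends 4 at or before Declan starts 12 → clear.
Rohan: ends 6 at or before Declan starts 12 → clear.
Ravi: ends 11 at or before Declan starts 12 → clear.
Aoife: ends 12 at or before Declan starts 12 → clear.
Jonas: starts 15 at or after Declan ends 14 → clear.
Noor: starts 16 at or after Declan ends 14 → clear.
Dmitri: starts 18 at or after Declan ends 14 → clear.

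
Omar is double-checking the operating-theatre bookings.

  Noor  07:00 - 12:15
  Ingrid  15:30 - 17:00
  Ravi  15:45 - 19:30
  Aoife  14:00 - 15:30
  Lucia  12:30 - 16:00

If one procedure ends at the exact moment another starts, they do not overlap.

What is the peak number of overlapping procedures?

3

Sweep the timeline, counting +1 at each start and −1 at each end (ends before starts at a tie):
07:00 start Noor → 1
12:15 end Noor → 0
12:30 start Lucia → 1
14:00 start Aoife → 2
15:30 end Aoife → 1
15:30 start Ingrid → 2
15:45 start Ravi → 3
16:00 end Lucia → 2
17:00 end Ingrid → 1
19:30 end Ravi → 0
Peak is 3, at 15:45 (Ingrid, Lucia, Ravi).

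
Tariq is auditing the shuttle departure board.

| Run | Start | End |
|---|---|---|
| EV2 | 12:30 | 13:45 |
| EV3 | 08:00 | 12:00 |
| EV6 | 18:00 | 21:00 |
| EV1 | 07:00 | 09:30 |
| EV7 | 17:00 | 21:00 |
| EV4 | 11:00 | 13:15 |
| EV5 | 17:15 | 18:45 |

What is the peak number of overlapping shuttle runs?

Sort all start/end points and keep a running count:
07:00 start EV1 → 1
08:00 start EV3 → 2
09:30 end EV1 → 1
11:00 start EV4 → 2
12:00 end EV3 → 1
12:30 start EV2 → 2
13:15 end EV4 → 1
13:45 end EV2 → 0
17:00 start EV7 → 1
17:15 start EV5 → 2
18:00 start EV6 → 3
18:45 end EV5 → 2
21:00 end EV6 → 1
21:00 end EV7 → 0
Peak is 3, at 18:00 (EV5, EV6, EV7).

3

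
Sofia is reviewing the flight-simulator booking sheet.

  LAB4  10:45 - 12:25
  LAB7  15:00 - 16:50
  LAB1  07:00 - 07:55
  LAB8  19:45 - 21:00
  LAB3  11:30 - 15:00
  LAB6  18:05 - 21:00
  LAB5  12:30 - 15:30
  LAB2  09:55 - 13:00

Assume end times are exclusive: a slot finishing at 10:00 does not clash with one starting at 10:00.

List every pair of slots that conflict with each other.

Sorted by start: LAB1, LAB2, LAB4, LAB3, LAB5, LAB7, LAB6, LAB8.
LAB2 starts after LAB1 ends — done with LAB1.
LAB4 starts before LAB2 ends → LAB2 and LAB4 overlap.
LAB3 starts before LAB2 ends → LAB2 and LAB3 overlap.
LAB5 starts before LAB2 ends → LAB2 and LAB5 overlap.
LAB7 starts after LAB2 ends — done with LAB2.
LAB3 starts before LAB4 ends → LAB4 and LAB3 overlap.
LAB5 starts after LAB4 ends — done with LAB4.
LAB5 starts before LAB3 ends → LAB3 and LAB5 overlap.
LAB7 starts exactly when LAB3 ends (back-to-back, no overlap) — done with LAB3.
LAB7 starts before LAB5 ends → LAB5 and LAB7 overlap.
LAB6 starts after LAB5 ends — done with LAB5.
LAB6 starts after LAB7 ends — done with LAB7.
LAB8 starts before LAB6 ends → LAB6 and LAB8 overlap.

LAB2 & LAB3, LAB2 & LAB4, LAB2 & LAB5, LAB3 & LAB4, LAB3 & LAB5, LAB5 & LAB7, LAB6 & LAB8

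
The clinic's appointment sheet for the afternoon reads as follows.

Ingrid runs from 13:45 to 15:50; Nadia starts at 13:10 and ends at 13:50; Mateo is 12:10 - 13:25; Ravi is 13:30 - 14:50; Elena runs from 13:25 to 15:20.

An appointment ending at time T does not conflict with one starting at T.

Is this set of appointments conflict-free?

No

Two intervals overlap when each starts before the other ends.
Sorted by start: Mateo, Nadia, Elena, Ravi, Ingrid.
Nadia starts before Mateo ends → Mateo and Nadia overlap.
That's a conflict, so the schedule is not conflict-free.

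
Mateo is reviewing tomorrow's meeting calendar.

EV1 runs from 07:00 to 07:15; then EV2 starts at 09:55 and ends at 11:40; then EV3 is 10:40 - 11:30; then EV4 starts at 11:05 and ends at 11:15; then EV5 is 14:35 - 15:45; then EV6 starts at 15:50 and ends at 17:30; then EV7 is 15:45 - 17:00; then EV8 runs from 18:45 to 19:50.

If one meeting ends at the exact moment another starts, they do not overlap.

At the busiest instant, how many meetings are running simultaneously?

3

Walk through starts and ends in time order (an end at T is processed before a start at T):
07:00 start EV1 → 1
07:15 end EV1 → 0
09:55 start EV2 → 1
10:40 start EV3 → 2
11:05 start EV4 → 3
11:15 end EV4 → 2
11:30 end EV3 → 1
11:40 end EV2 → 0
14:35 start EV5 → 1
15:45 end EV5 → 0
15:45 start EV7 → 1
15:50 start EV6 → 2
17:00 end EV7 → 1
17:30 end EV6 → 0
18:45 start EV8 → 1
19:50 end EV8 → 0
Peak is 3, at 11:05 (EV2, EV3, EV4).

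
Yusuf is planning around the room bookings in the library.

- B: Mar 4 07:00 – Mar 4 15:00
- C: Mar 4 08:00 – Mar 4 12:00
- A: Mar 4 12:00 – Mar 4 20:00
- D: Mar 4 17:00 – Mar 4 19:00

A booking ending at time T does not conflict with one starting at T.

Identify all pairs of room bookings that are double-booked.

Check each pair: they overlap iff neither finishes before the other starts.
Sorted by start: B, C, A, D.
C starts before B ends → B and C overlap.
A starts before B ends → B and A overlap.
D starts after B ends.
A starts exactly when C ends (back-to-back, no overlap), so nothing later overlaps C either.
D starts before A ends → A and D overlap.

A & B, A & D, B & C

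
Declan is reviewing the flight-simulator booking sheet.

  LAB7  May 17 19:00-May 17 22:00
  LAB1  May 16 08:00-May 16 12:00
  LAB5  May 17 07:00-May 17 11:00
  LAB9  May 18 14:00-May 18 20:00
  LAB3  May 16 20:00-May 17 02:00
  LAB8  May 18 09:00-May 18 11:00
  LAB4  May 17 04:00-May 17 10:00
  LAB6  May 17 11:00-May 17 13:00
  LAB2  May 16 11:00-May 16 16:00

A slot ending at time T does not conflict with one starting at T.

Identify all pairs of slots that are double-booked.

LAB1 & LAB2, LAB4 & LAB5

Check each pair: they overlap iff neither finishes before the other starts.
Sorted by start: LAB1, LAB2, LAB3, LAB4, LAB5, LAB6, LAB7, LAB8, LAB9.
LAB2 starts before LAB1 ends → LAB1 and LAB2 overlap.
LAB3 starts after LAB1 ends, so nothing later overlaps LAB1 either.
LAB3 starts after LAB2 ends, so nothing later overlaps LAB2 either.
LAB4 starts after LAB3 ends, so nothing later overlaps LAB3 either.
LAB5 starts before LAB4 ends → LAB4 and LAB5 overlap.
LAB6 starts after LAB4 ends, so nothing later overlaps LAB4 either.
LAB6 starts exactly when LAB5 ends (back-to-back, no overlap), so nothing later overlaps LAB5 either.
LAB7 starts after LAB6 ends, so nothing later overlaps LAB6 either.
LAB8 starts after LAB7 ends, so nothing later overlaps LAB7 either.
LAB9 starts after LAB8 ends.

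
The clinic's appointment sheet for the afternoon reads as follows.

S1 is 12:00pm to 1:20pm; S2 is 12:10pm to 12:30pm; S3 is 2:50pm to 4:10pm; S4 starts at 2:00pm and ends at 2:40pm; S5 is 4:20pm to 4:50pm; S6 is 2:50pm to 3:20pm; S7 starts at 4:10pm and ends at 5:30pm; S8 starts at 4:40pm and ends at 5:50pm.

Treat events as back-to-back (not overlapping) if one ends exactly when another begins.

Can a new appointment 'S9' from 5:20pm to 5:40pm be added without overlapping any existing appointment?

S1: ends 1:20pm at or before S9 starts 5:20pm → clear.
S2: ends 12:30pm at or before S9 starts 5:20pm → clear.
S4: ends 2:40pm at or before S9 starts 5:20pm → clear.
S3: ends 4:10pm at or before S9 starts 5:20pm → clear.
S6: ends 3:20pm at or before S9 starts 5:20pm → clear.
S7: starts 4:10pm before S9 ends 5:40pm, and ends 5:30pm after S9 starts 5:20pm → overlap.
S5: ends 4:50pm at or before S9 starts 5:20pm → clear.
S8: starts 4:40pm before S9 ends 5:40pm, and ends 5:50pm after S9 starts 5:20pm → overlap.
S9 overlaps S7, S8.

No — it overlaps S7, S8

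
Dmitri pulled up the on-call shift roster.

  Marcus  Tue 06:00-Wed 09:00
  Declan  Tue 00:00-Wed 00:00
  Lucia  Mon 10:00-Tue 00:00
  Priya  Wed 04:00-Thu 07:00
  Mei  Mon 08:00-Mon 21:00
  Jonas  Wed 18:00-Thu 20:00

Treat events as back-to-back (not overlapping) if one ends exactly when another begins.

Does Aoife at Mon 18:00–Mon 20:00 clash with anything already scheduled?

Mei: starts Mon 08:00 before Aoife ends Mon 20:00, and ends Mon 21:00 after Aoife starts Mon 18:00 → overlap.
Lucia: starts Mon 10:00 before Aoife ends Mon 20:00, and ends Tue 00:00 after Aoife starts Mon 18:00 → overlap.
Declan: starts Tue 00:00 at or after Aoife ends Mon 20:00 → clear.
Marcus: starts Tue 06:00 at or after Aoife ends Mon 20:00 → clear.
Priya: starts Wed 04:00 at or after Aoife ends Mon 20:00 → clear.
Jonas: starts Wed 18:00 at or after Aoife ends Mon 20:00 → clear.
Aoife overlaps Mei, Lucia.

Yes — it overlaps Lucia, Mei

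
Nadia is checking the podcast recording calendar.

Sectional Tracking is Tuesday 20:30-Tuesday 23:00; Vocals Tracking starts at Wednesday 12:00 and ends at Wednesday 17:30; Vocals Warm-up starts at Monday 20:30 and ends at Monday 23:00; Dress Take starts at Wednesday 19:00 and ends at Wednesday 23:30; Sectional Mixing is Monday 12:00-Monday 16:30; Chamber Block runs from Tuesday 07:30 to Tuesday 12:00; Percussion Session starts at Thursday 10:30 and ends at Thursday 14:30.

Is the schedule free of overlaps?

Yes

Sorted by start: Sectional Mixing, Vocals Warm-up, Chamber Block, Sectional Tracking, Vocals Tracking, Dress Take, Percussion Session.
Vocals Warm-up starts after Sectional Mixing ends, so Sectional Mixing has no further overlaps.
Chamber Block starts after Vocals Warm-up ends, so Vocals Warm-up has no further overlaps.
Sectional Tracking starts after Chamber Block ends, so Chamber Block has no further overlaps.
Vocals Tracking starts after Sectional Tracking ends, so Sectional Tracking has no further overlaps.
Dress Take starts after Vocals Tracking ends, so Vocals Tracking has no further overlaps.
Percussion Session starts after Dress Take ends.
Every pair is clear; the schedule has no overlaps.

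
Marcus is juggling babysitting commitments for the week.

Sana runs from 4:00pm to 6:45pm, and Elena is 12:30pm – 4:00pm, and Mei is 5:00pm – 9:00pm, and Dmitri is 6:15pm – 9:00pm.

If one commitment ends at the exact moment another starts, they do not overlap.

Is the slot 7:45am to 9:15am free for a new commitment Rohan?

Elena: starts 12:30pm at or after Rohan ends 9:15am → clear.
Sana: starts 4:00pm at or after Rohan ends 9:15am → clear.
Mei: starts 5:00pm at or after Rohan ends 9:15am → clear.
Dmitri: starts 6:15pm at or after Rohan ends 9:15am → clear.

Yes — the slot is free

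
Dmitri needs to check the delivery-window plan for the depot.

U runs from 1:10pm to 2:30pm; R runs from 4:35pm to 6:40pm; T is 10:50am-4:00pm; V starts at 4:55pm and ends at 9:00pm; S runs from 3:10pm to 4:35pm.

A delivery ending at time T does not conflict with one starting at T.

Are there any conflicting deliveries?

Sorted by start: T, U, S, R, V.
U starts before T ends → T and U overlap.
That's a conflict, so the schedule is not conflict-free.

Yes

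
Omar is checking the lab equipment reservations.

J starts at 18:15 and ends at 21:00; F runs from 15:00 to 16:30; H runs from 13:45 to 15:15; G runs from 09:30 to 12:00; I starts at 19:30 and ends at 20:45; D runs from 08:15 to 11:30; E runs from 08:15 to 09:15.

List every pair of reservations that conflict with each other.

Check each pair: they overlap iff neither finishes before the other starts.
Sorted by start: D, E, G, H, F, J, I.
E starts before D ends → D and E overlap.
G starts before D ends → D and G overlap.
H starts after D ends, so nothing later overlaps D either.
G starts after E ends, so nothing later overlaps E either.
H starts after G ends, so nothing later overlaps G either.
F starts before H ends → H and F overlap.
J starts after H ends, so nothing later overlaps H either.
J starts after F ends, so nothing later overlaps F either.
I starts before J ends → J and I overlap.

D & E, D & G, F & H, I & J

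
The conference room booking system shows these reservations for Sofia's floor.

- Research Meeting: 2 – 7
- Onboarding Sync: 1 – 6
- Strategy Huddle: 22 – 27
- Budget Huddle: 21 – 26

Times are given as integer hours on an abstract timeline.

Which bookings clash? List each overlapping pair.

Check each pair: they overlap iff neither finishes before the other starts.
Sorted by start: Onboarding Sync, Research Meeting, Budget Huddle, Strategy Huddle.
Research Meeting starts before Onboarding Sync ends → Onboarding Sync and Research Meeting overlap.
Budget Huddle starts after Onboarding Sync ends — done with Onboarding Sync.
Budget Huddle starts after Research Meeting ends — done with Research Meeting.
Strategy Huddle starts before Budget Huddle ends → Budget Huddle and Strategy Huddle overlap.

Budget Huddle & Strategy Huddle, Onboarding Sync & Research Meeting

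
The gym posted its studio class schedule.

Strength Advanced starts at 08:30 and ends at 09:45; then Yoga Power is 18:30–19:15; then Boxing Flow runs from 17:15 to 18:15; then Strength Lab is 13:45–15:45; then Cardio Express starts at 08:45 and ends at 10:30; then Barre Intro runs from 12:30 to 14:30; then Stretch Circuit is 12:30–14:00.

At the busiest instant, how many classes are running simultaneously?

3

Sort all start/end points and keep a running count:
08:30 start Strength Advanced → 1
08:45 start Cardio Express → 2
09:45 end Strength Advanced → 1
10:30 end Cardio Express → 0
12:30 start Barre Intro → 1
12:30 start Stretch Circuit → 2
13:45 start Strength Lab → 3
14:00 end Stretch Circuit → 2
14:30 end Barre Intro → 1
15:45 end Strength Lab → 0
17:15 start Boxing Flow → 1
18:15 end Boxing Flow → 0
18:30 start Yoga Power → 1
19:15 end Yoga Power → 0
Peak is 3, at 13:45 (Barre Intro, Strength Lab, Stretch Circuit).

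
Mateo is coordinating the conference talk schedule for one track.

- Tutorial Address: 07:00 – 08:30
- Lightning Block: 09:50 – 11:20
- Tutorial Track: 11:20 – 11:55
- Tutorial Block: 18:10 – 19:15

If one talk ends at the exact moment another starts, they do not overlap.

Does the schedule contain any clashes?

No

Sorted by start: Tutorial Address, Lightning Block, Tutorial Track, Tutorial Block.
Lightning Block starts after Tutorial Address ends, so nothing later overlaps Tutorial Address either.
Tutorial Track starts exactly when Lightning Block ends (back-to-back, no overlap), so nothing later overlaps Lightning Block either.
Tutorial Block starts after Tutorial Track ends.
Every pair is clear; the schedule has no overlaps.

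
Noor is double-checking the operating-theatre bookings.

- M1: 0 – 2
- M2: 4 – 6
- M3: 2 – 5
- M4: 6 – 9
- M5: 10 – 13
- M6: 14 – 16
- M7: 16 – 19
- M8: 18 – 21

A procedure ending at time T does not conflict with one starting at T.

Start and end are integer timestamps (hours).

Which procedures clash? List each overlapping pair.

M2 & M3, M7 & M8

Sorted by start: M1, M3, M2, M4, M5, M6, M7, M8.
M3 starts exactly when M1 ends (back-to-back, no overlap), so nothing later overlaps M1 either.
M2 starts before M3 ends → M3 and M2 overlap.
M4 starts after M3 ends, so nothing later overlaps M3 either.
M4 starts exactly when M2 ends (back-to-back, no overlap), so nothing later overlaps M2 either.
M5 starts after M4 ends, so nothing later overlaps M4 either.
M6 starts after M5 ends, so nothing later overlaps M5 either.
M7 starts exactly when M6 ends (back-to-back, no overlap), so nothing later overlaps M6 either.
M8 starts before M7 ends → M7 and M8 overlap.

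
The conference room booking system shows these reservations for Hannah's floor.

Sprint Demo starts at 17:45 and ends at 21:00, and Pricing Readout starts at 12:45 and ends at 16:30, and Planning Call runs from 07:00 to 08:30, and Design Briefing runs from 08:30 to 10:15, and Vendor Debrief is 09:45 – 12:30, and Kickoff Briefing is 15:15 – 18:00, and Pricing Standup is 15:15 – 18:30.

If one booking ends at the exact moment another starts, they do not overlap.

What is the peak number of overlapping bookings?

Walk through starts and ends in time order (an end at T is processed before a start at T):
07:00 start Planning Call → 1
08:30 end Planning Call → 0
08:30 start Design Briefing → 1
09:45 start Vendor Debrief → 2
10:15 end Design Briefing → 1
12:30 end Vendor Debrief → 0
12:45 start Pricing Readout → 1
15:15 start Kickoff Briefing → 2
15:15 start Pricing Standup → 3
16:30 end Pricing Readout → 2
17:45 start Sprint Demo → 3
18:00 end Kickoff Briefing → 2
18:30 end Pricing Standup → 1
21:00 end Sprint Demo → 0
Peak is 3, at 15:15 (Kickoff Briefing, Pricing Readout, Pricing Standup).

3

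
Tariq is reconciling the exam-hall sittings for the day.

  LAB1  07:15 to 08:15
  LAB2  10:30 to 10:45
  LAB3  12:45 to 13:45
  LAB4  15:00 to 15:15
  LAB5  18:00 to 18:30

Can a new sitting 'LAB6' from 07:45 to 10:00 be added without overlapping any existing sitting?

LAB1: starts 07:15 before LAB6 ends 10:00, and ends 08:15 after LAB6 starts 07:45 → overlap.
LAB2: starts 10:30 at or after LAB6 ends 10:00 → clear.
LAB3: starts 12:45 at or after LAB6 ends 10:00 → clear.
LAB4: starts 15:00 at or after LAB6 ends 10:00 → clear.
LAB5: starts 18:00 at or after LAB6 ends 10:00 → clear.
LAB6 overlaps LAB1.

No — it overlaps LAB1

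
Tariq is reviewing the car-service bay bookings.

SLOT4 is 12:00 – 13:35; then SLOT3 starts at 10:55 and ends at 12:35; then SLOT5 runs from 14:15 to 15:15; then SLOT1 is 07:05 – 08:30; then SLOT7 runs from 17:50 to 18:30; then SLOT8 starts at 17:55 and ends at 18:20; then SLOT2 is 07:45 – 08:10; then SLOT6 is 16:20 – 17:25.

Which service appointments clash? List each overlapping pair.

SLOT1 & SLOT2, SLOT3 & SLOT4, SLOT7 & SLOT8

Sorted by start: SLOT1, SLOT2, SLOT3, SLOT4, SLOT5, SLOT6, SLOT7, SLOT8.
SLOT2 starts before SLOT1 ends → SLOT1 and SLOT2 overlap.
SLOT3 starts after SLOT1 ends, so nothing later overlaps SLOT1 either.
SLOT3 starts after SLOT2 ends, so nothing later overlaps SLOT2 either.
SLOT4 starts before SLOT3 ends → SLOT3 and SLOT4 overlap.
SLOT5 starts after SLOT3 ends, so nothing later overlaps SLOT3 either.
SLOT5 starts after SLOT4 ends, so nothing later overlaps SLOT4 either.
SLOT6 starts after SLOT5 ends, so nothing later overlaps SLOT5 either.
SLOT7 starts after SLOT6 ends, so nothing later overlaps SLOT6 either.
SLOT8 starts before SLOT7 ends → SLOT7 and SLOT8 overlap.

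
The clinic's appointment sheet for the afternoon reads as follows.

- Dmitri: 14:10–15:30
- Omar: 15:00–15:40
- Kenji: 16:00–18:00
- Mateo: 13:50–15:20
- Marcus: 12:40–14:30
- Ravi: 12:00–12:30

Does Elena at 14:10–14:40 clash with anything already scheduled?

Yes — it overlaps Dmitri, Marcus, Mateo

Ravi: ends 12:30 at or before Elena starts 14:10 → clear.
Marcus: starts 12:40 before Elena ends 14:40, and ends 14:30 after Elena starts 14:10 → overlap.
Mateo: starts 13:50 before Elena ends 14:40, and ends 15:20 after Elena starts 14:10 → overlap.
Dmitri: starts 14:10 before Elena ends 14:40, and ends 15:30 after Elena starts 14:10 → overlap.
Omar: starts 15:00 at or after Elena ends 14:40 → clear.
Kenji: starts 16:00 at or after Elena ends 14:40 → clear.
Elena overlaps Marcus, Mateo, Dmitri.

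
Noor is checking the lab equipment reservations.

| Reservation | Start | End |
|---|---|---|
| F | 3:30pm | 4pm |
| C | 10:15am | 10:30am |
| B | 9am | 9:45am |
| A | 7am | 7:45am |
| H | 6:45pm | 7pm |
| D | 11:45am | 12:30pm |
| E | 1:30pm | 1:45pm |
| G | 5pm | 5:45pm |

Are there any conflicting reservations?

No

Two intervals overlap when each starts before the other ends.
Sorted by start: A, B, C, D, E, F, G, H.
B starts after A ends — done with A.
C starts after B ends — done with B.
D starts after C ends — done with C.
E starts after D ends — done with D.
F starts after E ends — done with E.
G starts after F ends — done with F.
H starts after G ends.
Every pair is clear; the schedule has no overlaps.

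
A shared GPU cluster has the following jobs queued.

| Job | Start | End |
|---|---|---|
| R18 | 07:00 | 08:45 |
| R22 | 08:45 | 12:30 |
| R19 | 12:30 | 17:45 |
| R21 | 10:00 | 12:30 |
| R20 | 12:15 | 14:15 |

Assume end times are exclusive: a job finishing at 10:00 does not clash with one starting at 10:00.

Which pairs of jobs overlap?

R19 & R20, R20 & R21, R20 & R22, R21 & R22

Two intervals overlap when each starts before the other ends.
Sorted by start: R18, R22, R21, R20, R19.
R22 starts exactly when R18 ends (back-to-back, no overlap); R18 is clear from here.
R21 starts before R22 ends → R22 and R21 overlap.
R20 starts before R22 ends → R22 and R20 overlap.
R19 starts exactly when R22 ends (back-to-back, no overlap).
R20 starts before R21 ends → R21 and R20 overlap.
R19 starts exactly when R21 ends (back-to-back, no overlap).
R19 starts before R20 ends → R20 and R19 overlap.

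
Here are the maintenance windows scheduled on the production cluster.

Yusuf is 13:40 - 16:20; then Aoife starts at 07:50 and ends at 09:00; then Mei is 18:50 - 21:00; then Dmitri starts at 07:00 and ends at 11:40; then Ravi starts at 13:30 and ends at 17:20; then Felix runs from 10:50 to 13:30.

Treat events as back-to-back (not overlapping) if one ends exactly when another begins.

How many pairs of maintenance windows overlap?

Sorted by start: Dmitri, Aoife, Felix, Ravi, Yusuf, Mei.
Aoife starts before Dmitri ends → Dmitri and Aoife overlap.
Felix starts before Dmitri ends → Dmitri and Felix overlap.
Ravi starts after Dmitri ends, so Dmitri has no further overlaps.
Felix starts after Aoife ends, so Aoife has no further overlaps.
Ravi starts exactly when Felix ends (back-to-back, no overlap), so Felix has no further overlaps.
Yusuf starts before Ravi ends → Ravi and Yusuf overlap.
Mei starts after Ravi ends.
Mei starts after Yusuf ends.
Overlapping pairs: Aoife & Dmitri, Dmitri & Felix, Ravi & Yusuf — 3 in total.

3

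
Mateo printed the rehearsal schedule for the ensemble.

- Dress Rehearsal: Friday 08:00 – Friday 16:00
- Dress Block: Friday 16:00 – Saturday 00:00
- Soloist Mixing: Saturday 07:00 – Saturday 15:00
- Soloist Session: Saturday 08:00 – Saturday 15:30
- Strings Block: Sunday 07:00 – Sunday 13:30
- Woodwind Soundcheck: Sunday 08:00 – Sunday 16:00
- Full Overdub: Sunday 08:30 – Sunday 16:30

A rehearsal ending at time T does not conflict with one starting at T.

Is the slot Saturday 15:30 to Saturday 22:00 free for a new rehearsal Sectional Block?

Dress Rehearsal: ends Friday 16:00 at or before Sectional Block starts Saturday 15:30 → clear.
Dress Block: ends Saturday 00:00 at or before Sectional Block starts Saturday 15:30 → clear.
Soloist Mixing: ends Saturday 15:00 at or before Sectional Block starts Saturday 15:30 → clear.
Soloist Session: ends Saturday 15:30 at or before Sectional Block starts Saturday 15:30 → clear.
Strings Block: starts Sunday 07:00 at or after Sectional Block ends Saturday 22:00 → clear.
Woodwind Soundcheck: starts Sunday 08:00 at or after Sectional Block ends Saturday 22:00 → clear.
Full Overdub: starts Sunday 08:30 at or after Sectional Block ends Saturday 22:00 → clear.

Yes — the slot is free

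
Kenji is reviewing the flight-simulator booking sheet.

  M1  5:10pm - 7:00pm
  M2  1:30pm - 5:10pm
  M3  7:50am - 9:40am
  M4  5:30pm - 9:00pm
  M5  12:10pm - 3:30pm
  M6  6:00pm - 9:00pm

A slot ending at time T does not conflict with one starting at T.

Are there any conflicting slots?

Sorted by start: M3, M5, M2, M1, M4, M6.
M5 starts after M3 ends, so M3 has no further overlaps.
M2 starts before M5 ends → M5 and M2 overlap.
That's a conflict, so the schedule is not conflict-free.

Yes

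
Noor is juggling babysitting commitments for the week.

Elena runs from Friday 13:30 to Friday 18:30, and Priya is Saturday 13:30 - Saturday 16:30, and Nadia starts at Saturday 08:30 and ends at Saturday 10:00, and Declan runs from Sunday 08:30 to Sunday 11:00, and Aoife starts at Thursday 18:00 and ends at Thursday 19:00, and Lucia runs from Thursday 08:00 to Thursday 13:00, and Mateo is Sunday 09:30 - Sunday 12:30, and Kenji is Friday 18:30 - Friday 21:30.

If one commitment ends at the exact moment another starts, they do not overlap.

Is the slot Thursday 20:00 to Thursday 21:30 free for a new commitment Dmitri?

Yes — the slot is free

Lucia: ends Thursday 13:00 at or before Dmitri starts Thursday 20:00 → clear.
Aoife: ends Thursday 19:00 at or before Dmitri starts Thursday 20:00 → clear.
Elena: starts Friday 13:30 at or after Dmitri ends Thursday 21:30 → clear.
Kenji: starts Friday 18:30 at or after Dmitri ends Thursday 21:30 → clear.
Nadia: starts Saturday 08:30 at or after Dmitri ends Thursday 21:30 → clear.
Priya: starts Saturday 13:30 at or after Dmitri ends Thursday 21:30 → clear.
Declan: starts Sunday 08:30 at or after Dmitri ends Thursday 21:30 → clear.
Mateo: starts Sunday 09:30 at or after Dmitri ends Thursday 21:30 → clear.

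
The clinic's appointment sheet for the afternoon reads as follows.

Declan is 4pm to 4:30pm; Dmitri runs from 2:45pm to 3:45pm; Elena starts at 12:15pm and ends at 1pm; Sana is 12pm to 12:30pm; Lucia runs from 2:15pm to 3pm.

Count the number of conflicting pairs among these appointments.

2

Two intervals overlap when each starts before the other ends.
Sorted by start: Sana, Elena, Lucia, Dmitri, Declan.
Elena starts before Sana ends → Sana and Elena overlap.
Lucia starts after Sana ends — done with Sana.
Lucia starts after Elena ends — done with Elena.
Dmitri starts before Lucia ends → Lucia and Dmitri overlap.
Declan starts after Lucia ends.
Declan starts after Dmitri ends.
Overlapping pairs: Dmitri & Lucia, Elena & Sana — 2 in total.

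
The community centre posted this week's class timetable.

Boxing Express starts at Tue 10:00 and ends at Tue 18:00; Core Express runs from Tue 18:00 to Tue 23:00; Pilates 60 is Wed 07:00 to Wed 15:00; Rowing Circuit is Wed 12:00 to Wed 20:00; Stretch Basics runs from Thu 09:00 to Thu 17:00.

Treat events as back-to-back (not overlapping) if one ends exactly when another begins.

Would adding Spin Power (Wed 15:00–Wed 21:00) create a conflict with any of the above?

Boxing Express: ends Tue 18:00 at or before Spin Power starts Wed 15:00 → clear.
Core Express: ends Tue 23:00 at or before Spin Power starts Wed 15:00 → clear.
Pilates 60: ends Wed 15:00 at or before Spin Power starts Wed 15:00 → clear.
Rowing Circuit: starts Wed 12:00 before Spin Power ends Wed 21:00, and ends Wed 20:00 after Spin Power starts Wed 15:00 → overlap.
Stretch Basics: starts Thu 09:00 at or after Spin Power ends Wed 21:00 → clear.
Spin Power overlaps Rowing Circuit.

Yes — it overlaps Rowing Circuit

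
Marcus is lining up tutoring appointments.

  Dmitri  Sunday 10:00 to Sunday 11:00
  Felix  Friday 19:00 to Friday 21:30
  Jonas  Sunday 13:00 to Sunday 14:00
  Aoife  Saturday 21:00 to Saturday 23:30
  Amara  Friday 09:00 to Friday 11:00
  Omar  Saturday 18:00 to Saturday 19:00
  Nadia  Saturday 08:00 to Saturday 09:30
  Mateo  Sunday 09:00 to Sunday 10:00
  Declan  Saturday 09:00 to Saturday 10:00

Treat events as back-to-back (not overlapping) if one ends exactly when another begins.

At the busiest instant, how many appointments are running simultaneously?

Sort all start/end points and keep a running count:
Friday 09:00 start Amara → 1
Friday 11:00 end Amara → 0
Friday 19:00 start Felix → 1
Friday 21:30 end Felix → 0
Saturday 08:00 start Nadia → 1
Saturday 09:00 start Declan → 2
Saturday 09:30 end Nadia → 1
Saturday 10:00 end Declan → 0
Saturday 18:00 start Omar → 1
Saturday 19:00 end Omar → 0
Saturday 21:00 start Aoife → 1
Saturday 23:30 end Aoife → 0
Sunday 09:00 start Mateo → 1
Sunday 10:00 end Mateo → 0
Sunday 10:00 start Dmitri → 1
Sunday 11:00 end Dmitri → 0
Sunday 13:00 start Jonas → 1
Sunday 14:00 end Jonas → 0
Peak is 2, at Saturday 09:00 (Declan, Nadia).

2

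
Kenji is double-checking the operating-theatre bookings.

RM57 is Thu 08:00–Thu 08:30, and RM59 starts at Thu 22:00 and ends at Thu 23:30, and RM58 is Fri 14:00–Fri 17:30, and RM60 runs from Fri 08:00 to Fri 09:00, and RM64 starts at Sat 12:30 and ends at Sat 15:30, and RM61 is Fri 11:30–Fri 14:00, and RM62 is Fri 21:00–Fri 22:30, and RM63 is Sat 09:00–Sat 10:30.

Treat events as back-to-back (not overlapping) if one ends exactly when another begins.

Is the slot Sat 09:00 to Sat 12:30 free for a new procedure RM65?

No — it overlaps RM63

RM57: ends Thu 08:30 at or before RM65 starts Sat 09:00 → clear.
RM59: ends Thu 23:30 at or before RM65 starts Sat 09:00 → clear.
RM60: ends Fri 09:00 at or before RM65 starts Sat 09:00 → clear.
RM61: ends Fri 14:00 at or before RM65 starts Sat 09:00 → clear.
RM58: ends Fri 17:30 at or before RM65 starts Sat 09:00 → clear.
RM62: ends Fri 22:30 at or before RM65 starts Sat 09:00 → clear.
RM63: starts Sat 09:00 before RM65 ends Sat 12:30, and ends Sat 10:30 after RM65 starts Sat 09:00 → overlap.
RM64: starts Sat 12:30 at or after RM65 ends Sat 12:30 → clear.
RM65 overlaps RM63.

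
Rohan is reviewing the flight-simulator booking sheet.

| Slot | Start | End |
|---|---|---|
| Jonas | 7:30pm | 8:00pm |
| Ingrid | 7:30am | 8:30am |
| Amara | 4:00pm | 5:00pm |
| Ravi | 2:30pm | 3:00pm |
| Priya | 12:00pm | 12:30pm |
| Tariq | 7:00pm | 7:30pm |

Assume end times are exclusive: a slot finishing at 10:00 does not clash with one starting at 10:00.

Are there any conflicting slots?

No

Sorted by start: Ingrid, Priya, Ravi, Amara, Tariq, Jonas.
Priya starts after Ingrid ends, so Ingrid has no further overlaps.
Ravi starts after Priya ends, so Priya has no further overlaps.
Amara starts after Ravi ends, so Ravi has no further overlaps.
Tariq starts after Amara ends, so Amara has no further overlaps.
Jonas starts exactly when Tariq ends (back-to-back, no overlap).
Every pair is clear; the schedule has no overlaps.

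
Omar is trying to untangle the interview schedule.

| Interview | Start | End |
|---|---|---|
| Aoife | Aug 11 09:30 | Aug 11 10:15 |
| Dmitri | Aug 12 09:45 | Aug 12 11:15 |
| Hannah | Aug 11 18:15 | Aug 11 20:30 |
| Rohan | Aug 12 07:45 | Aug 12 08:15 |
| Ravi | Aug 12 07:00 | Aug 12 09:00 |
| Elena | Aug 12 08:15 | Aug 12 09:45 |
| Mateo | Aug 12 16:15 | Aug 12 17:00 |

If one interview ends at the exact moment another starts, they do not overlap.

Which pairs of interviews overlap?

Elena & Ravi, Ravi & Rohan

Sorted by start: Aoife, Hannah, Ravi, Rohan, Elena, Dmitri, Mateo.
Hannah starts after Aoife ends — done with Aoife.
Ravi starts after Hannah ends — done with Hannah.
Rohan starts before Ravi ends → Ravi and Rohan overlap.
Elena starts before Ravi ends → Ravi and Elena overlap.
Dmitri starts after Ravi ends — done with Ravi.
Elena starts exactly when Rohan ends (back-to-back, no overlap) — done with Rohan.
Dmitri starts exactly when Elena ends (back-to-back, no overlap) — done with Elena.
Mateo starts after Dmitri ends.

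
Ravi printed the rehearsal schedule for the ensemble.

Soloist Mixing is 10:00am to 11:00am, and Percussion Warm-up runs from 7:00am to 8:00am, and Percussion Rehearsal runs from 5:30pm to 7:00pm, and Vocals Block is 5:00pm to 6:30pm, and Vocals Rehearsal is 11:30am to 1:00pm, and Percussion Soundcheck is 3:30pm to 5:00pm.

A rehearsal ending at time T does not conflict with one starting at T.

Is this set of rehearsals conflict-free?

No

Sorted by start: Percussion Warm-up, Soloist Mixing, Vocals Rehearsal, Percussion Soundcheck, Vocals Block, Percussion Rehearsal.
Soloist Mixing starts after Percussion Warm-up ends; Percussion Warm-up is clear from here.
Vocals Rehearsal starts after Soloist Mixing ends; Soloist Mixing is clear from here.
Percussion Soundcheck starts after Vocals Rehearsal ends; Vocals Rehearsal is clear from here.
Vocals Block starts exactly when Percussion Soundcheck ends (back-to-back, no overlap); Percussion Soundcheck is clear from here.
Percussion Rehearsal starts before Vocals Block ends → Vocals Block and Percussion Rehearsal overlap.
That's a conflict, so the schedule is not conflict-free.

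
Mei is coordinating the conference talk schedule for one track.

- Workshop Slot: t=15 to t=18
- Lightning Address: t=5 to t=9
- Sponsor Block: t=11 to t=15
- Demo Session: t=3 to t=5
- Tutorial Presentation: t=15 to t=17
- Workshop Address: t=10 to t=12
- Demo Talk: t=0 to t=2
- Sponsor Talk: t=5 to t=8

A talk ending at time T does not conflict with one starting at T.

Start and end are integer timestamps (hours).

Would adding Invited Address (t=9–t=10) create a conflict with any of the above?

No — it doesn't clash with anything

Demo Talk: ends t=2 at or before Invited Address starts t=9 → clear.
Demo Session: ends t=5 at or before Invited Address starts t=9 → clear.
Lightning Address: ends t=9 at or before Invited Address starts t=9 → clear.
Sponsor Talk: ends t=8 at or before Invited Address starts t=9 → clear.
Workshop Address: starts t=10 at or after Invited Address ends t=10 → clear.
Sponsor Block: starts t=11 at or after Invited Address ends t=10 → clear.
Tutorial Presentation: starts t=15 at or after Invited Address ends t=10 → clear.
Workshop Slot: starts t=15 at or after Invited Address ends t=10 → clear.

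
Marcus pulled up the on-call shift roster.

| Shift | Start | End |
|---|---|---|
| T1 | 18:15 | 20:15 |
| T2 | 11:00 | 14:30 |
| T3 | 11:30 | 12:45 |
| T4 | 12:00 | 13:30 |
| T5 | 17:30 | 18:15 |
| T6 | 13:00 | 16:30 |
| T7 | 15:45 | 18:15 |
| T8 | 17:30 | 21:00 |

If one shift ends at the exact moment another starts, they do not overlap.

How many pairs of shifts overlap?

10

Check each pair: they overlap iff neither finishes before the other starts.
Sorted by start: T2, T3, T4, T6, T7, T5, T8, T1.
T3 starts before T2 ends → T2 and T3 overlap.
T4 starts before T2 ends → T2 and T4 overlap.
T6 starts before T2 ends → T2 and T6 overlap.
T7 starts after T2 ends — done with T2.
T4 starts before T3 ends → T3 and T4 overlap.
T6 starts after T3 ends — done with T3.
T6 starts before T4 ends → T4 and T6 overlap.
T7 starts after T4 ends — done with T4.
T7 starts before T6 ends → T6 and T7 overlap.
T5 starts after T6 ends — done with T6.
T5 starts before T7 ends → T7 and T5 overlap.
T8 starts before T7 ends → T7 and T8 overlap.
T1 starts exactly when T7 ends (back-to-back, no overlap).
T8 starts before T5 ends → T5 and T8 overlap.
T1 starts exactly when T5 ends (back-to-back, no overlap).
T1 starts before T8 ends → T8 and T1 overlap.
Overlapping pairs: T1 & T8, T2 & T3, T2 & T4, T2 & T6, T3 & T4, T4 & T6, T5 & T7, T5 & T8, T6 & T7, T7 & T8 — 10 in total.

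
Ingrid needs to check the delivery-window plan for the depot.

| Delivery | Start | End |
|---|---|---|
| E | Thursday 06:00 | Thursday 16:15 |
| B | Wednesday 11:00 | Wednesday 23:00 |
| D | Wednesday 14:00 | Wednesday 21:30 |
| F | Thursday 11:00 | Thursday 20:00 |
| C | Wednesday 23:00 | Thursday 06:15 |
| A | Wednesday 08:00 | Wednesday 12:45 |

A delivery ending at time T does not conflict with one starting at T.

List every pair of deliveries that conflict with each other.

Two intervals overlap when each starts before the other ends.
Sorted by start: A, B, D, C, E, F.
B starts before A ends → A and B overlap.
D starts after A ends — done with A.
D starts before B ends → B and D overlap.
C starts exactly when B ends (back-to-back, no overlap) — done with B.
C starts after D ends — done with D.
E starts before C ends → C and E overlap.
F starts after C ends.
F starts before E ends → E and F overlap.

A & B, B & D, C & E, E & F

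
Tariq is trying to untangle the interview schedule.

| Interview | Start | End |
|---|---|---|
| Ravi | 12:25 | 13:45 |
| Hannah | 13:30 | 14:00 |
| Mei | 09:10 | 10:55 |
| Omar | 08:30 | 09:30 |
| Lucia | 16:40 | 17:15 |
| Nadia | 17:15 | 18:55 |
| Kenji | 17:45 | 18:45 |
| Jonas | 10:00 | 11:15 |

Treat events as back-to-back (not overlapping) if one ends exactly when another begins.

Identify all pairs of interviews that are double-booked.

Sorted by start: Omar, Mei, Jonas, Ravi, Hannah, Lucia, Nadia, Kenji.
Mei starts before Omar ends → Omar and Mei overlap.
Jonas starts after Omar ends, so Omar has no further overlaps.
Jonas starts before Mei ends → Mei and Jonas overlap.
Ravi starts after Mei ends, so Mei has no further overlaps.
Ravi starts after Jonas ends, so Jonas has no further overlaps.
Hannah starts before Ravi ends → Ravi and Hannah overlap.
Lucia starts after Ravi ends, so Ravi has no further overlaps.
Lucia starts after Hannah ends, so Hannah has no further overlaps.
Nadia starts exactly when Lucia ends (back-to-back, no overlap), so Lucia has no further overlaps.
Kenji starts before Nadia ends → Nadia and Kenji overlap.

Hannah & Ravi, Jonas & Mei, Kenji & Nadia, Mei & Omar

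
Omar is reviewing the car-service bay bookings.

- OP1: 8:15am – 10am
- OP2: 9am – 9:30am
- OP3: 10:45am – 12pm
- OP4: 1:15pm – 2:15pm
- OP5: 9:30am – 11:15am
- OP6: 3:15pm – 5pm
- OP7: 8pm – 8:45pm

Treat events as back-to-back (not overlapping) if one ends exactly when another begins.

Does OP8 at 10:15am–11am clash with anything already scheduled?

Yes — it overlaps OP3, OP5

OP1: ends 10am at or before OP8 starts 10:15am → clear.
OP2: ends 9:30am at or before OP8 starts 10:15am → clear.
OP5: starts 9:30am before OP8 ends 11am, and ends 11:15am after OP8 starts 10:15am → overlap.
OP3: starts 10:45am before OP8 ends 11am, and ends 12pm after OP8 starts 10:15am → overlap.
OP4: starts 1:15pm at or after OP8 ends 11am → clear.
OP6: starts 3:15pm at or after OP8 ends 11am → clear.
OP7: starts 8pm at or after OP8 ends 11am → clear.
OP8 overlaps OP3, OP5.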